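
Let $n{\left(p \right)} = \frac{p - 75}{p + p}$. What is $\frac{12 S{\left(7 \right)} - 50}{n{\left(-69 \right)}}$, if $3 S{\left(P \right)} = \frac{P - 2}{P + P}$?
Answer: $- \frac{1955}{42} \approx -46.548$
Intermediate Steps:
$S{\left(P \right)} = \frac{-2 + P}{6 P}$ ($S{\left(P \right)} = \frac{\left(P - 2\right) \frac{1}{P + P}}{3} = \frac{\left(-2 + P\right) \frac{1}{2 P}}{3} = \frac{\frac{1}{2} \frac{1}{P} \left(-2 + P\right)}{3} = \frac{-2 + P}{6 P}$)
$n{\left(p \right)} = \frac{-75 + p}{2 p}$
$\frac{12 S{\left(7 \right)} - 50}{n{\left(-69 \right)}} = \frac{12 \frac{-2 + 7}{6 \cdot 7} - 50}{\frac{1}{2} \frac{1}{-69} \left(-75 - 69\right)} = \frac{12 \cdot \frac{1}{6} \cdot \frac{1}{7} \cdot 5 - 50}{\frac{1}{2} \left(- \frac{1}{69}\right) \left(-144\right)} = \frac{12 \cdot \frac{5}{42} - 50}{\frac{24}{23}} = \left(\frac{10}{7} - 50\right) \frac{23}{24} = \left(- \frac{340}{7}\right) \frac{23}{24} = - \frac{1955}{42}$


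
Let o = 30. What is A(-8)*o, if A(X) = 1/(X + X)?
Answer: -15/8 ≈ -1.8750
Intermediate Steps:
A(X) = 1/(2*X)
A(-8)*o = ((½)/(-8))*30 = ((½)*(-⅛))*30 = -1/16*30 = -15/8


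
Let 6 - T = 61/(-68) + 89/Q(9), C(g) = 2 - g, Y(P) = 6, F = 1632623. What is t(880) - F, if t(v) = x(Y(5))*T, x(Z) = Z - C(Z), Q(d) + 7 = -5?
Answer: -83256473/51 ≈ -1.6325e+6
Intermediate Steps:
Q(d) = -12 (Q(d) = -7 - 5 = -12)
x(Z) = -2 + 2*Z (x(Z) = Z - (2 - Z) = Z + (-2 + Z) = -2 + 2*Z)
T = 730/51 (T = 6 - (61/(-68) + 89/(-12)) = 6 - (61*(-1/68) + 89*(-1/12)) = 6 - (-61/68 - 89/12) = 6 - 1*(-424/51) = 6 + 424/51 = 730/51 ≈ 14.314)
t(v) = 7300/51 (t(v) = (-2 + 2*6)*(730/51) = (-2 + 12)*(730/51) = 10*(730/51) = 7300/51)
t(880) - F = 7300/51 - 1*1632623 = 7300/51 - 1632623 = -83256473/51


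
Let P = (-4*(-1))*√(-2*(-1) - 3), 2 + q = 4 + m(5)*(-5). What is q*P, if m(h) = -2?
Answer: 48*I ≈ 48.0*I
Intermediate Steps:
q = 12 (q = -2 + (4 - 2*(-5)) = -2 + (4 + 10) = -2 + 14 = 12)
P = 4*I (P = 4*√(2 - 3) = 4*√(-1) = 4*I ≈ 4.0*I)
q*P = 12*(4*I) = 48*I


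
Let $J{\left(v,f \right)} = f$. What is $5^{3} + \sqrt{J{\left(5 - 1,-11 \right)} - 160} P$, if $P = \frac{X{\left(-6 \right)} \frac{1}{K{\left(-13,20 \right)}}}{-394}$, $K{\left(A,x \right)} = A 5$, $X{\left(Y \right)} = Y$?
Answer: $125 - \frac{9 i \sqrt{19}}{12805} \approx 125.0 - 0.0030637 i$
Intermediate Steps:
$K{\left(A,x \right)} = 5 A$
$P = - \frac{3}{12805}$ ($P = \frac{\left(-6\right) \frac{1}{5 \left(-13\right)}}{-394} = - \frac{6}{-65} \left(- \frac{1}{394}\right) = \left(-6\right) \left(- \frac{1}{65}\right) \left(- \frac{1}{394}\right) = \frac{6}{65} \left(- \frac{1}{394}\right) = - \frac{3}{12805} \approx -0.00023428$)
$5^{3} + \sqrt{J{\left(5 - 1,-11 \right)} - 160} P = 5^{3} + \sqrt{-11 - 160} \left(- \frac{3}{12805}\right) = 125 + \sqrt{-11 - 160} \left(- \frac{3}{12805}\right) = 125 + \sqrt{-171} \left(- \frac{3}{12805}\right) = 125 + 3 i \sqrt{19} \left(- \frac{3}{12805}\right) = 125 - \frac{9 i \sqrt{19}}{12805}$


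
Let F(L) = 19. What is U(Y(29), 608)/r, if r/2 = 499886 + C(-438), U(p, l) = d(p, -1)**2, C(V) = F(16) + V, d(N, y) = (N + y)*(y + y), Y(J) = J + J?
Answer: 2166/166489 ≈ 0.013010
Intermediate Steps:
Y(J) = 2*J
d(N, y) = 2*y*(N + y) (d(N, y) = (N + y)*(2*y) = 2*y*(N + y))
C(V) = 19 + V
U(p, l) = (2 - 2*p)**2 (U(p, l) = (2*(-1)*(p - 1))**2 = (2*(-1)*(-1 + p))**2 = (2 - 2*p)**2)
r = 998934 (r = 2*(499886 + (19 - 438)) = 2*(499886 - 419) = 2*499467 = 998934)
U(Y(29), 608)/r = (4*(-1 + 2*29)**2)/998934 = (4*(-1 + 58)**2)*(1/998934) = (4*57**2)*(1/998934) = (4*3249)*(1/998934) = 12996*(1/998934) = 2166/166489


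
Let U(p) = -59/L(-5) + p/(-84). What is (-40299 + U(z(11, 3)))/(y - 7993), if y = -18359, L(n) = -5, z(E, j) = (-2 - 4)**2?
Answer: 1410067/922320 ≈ 1.5288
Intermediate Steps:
z(E, j) = 36 (z(E, j) = (-6)**2 = 36)
U(p) = 59/5 - p/84 (U(p) = -59/(-5) + p/(-84) = -59*(-1/5) + p*(-1/84) = 59/5 - p/84)
(-40299 + U(z(11, 3)))/(y - 7993) = (-40299 + (59/5 - 1/84*36))/(-18359 - 7993) = (-40299 + (59/5 - 3/7))/(-26352) = (-40299 + 398/35)*(-1/26352) = -1410067/35*(-1/26352) = 1410067/922320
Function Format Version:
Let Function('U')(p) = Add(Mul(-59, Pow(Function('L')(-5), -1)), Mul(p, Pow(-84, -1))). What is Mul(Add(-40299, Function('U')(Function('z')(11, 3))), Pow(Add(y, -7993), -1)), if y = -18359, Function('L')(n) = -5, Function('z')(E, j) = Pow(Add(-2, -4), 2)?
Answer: Rational(1410067, 922320) ≈ 1.5288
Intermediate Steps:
Function('z')(E, j) = 36 (Function('z')(E, j) = Pow(-6, 2) = 36)
Function('U')(p) = Add(Rational(59, 5), Mul(Rational(-1, 84), p)) (Function('U')(p) = Add(Mul(-59, Pow(-5, -1)), Mul(p, Pow(-84, -1))) = Add(Mul(-59, Rational(-1, 5)), Mul(p, Rational(-1, 84))) = Add(Rational(59, 5), Mul(Rational(-1, 84), p)))
Mul(Add(-40299, Function('U')(Function('z')(11, 3))), Pow(Add(y, -7993), -1)) = Mul(Add(-40299, Add(Rational(59, 5), Mul(Rational(-1, 84), 36))), Pow(Add(-18359, -7993), -1)) = Mul(Add(-40299, Add(Rational(59, 5), Rational(-3, 7))), Pow(-26352, -1)) = Mul(Add(-40299, Rational(398, 35)), Rational(-1, 26352)) = Mul(Rational(-1410067, 35), Rational(-1, 26352)) = Rational(1410067, 922320)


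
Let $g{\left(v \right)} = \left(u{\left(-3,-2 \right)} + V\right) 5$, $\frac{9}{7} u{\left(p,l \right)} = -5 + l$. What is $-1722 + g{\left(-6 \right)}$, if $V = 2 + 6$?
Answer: $- \frac{15383}{9} \approx -1709.2$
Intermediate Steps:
$u{\left(p,l \right)} = - \frac{35}{9} + \frac{7 l}{9}$ ($u{\left(p,l \right)} = \frac{7 \left(-5 + l\right)}{9} = - \frac{35}{9} + \frac{7 l}{9}$)
$V = 8$
$g{\left(v \right)} = \frac{115}{9}$ ($g{\left(v \right)} = \left(\left(- \frac{35}{9} + \frac{7}{9} \left(-2\right)\right) + 8\right) 5 = \left(\left(- \frac{35}{9} - \frac{14}{9}\right) + 8\right) 5 = \left(- \frac{49}{9} + 8\right) 5 = \frac{23}{9} \cdot 5 = \frac{115}{9}$)
$-1722 + g{\left(-6 \right)} = -1722 + \frac{115}{9} = - \frac{15383}{9}$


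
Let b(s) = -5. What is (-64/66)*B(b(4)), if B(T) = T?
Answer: 160/33 ≈ 4.8485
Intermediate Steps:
(-64/66)*B(b(4)) = (-64/66)*(-5) = ((1/66)*(-64))*(-5) = -32/33*(-5) = 160/33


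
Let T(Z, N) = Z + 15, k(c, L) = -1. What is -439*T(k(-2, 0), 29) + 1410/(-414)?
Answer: -424309/69 ≈ -6149.4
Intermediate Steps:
T(Z, N) = 15 + Z
-439*T(k(-2, 0), 29) + 1410/(-414) = -439*(15 - 1) + 1410/(-414) = -439*14 + 1410*(-1/414) = -6146 - 235/69 = -424309/69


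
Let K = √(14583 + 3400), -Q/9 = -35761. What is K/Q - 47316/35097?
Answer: -15772/11699 + 7*√367/321849 ≈ -1.3477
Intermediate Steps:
Q = 321849 (Q = -9*(-35761) = 321849)
K = 7*√367 (K = √17983 = 7*√367 ≈ 134.10)
K/Q - 47316/35097 = (7*√367)/321849 - 47316/35097 = (7*√367)*(1/321849) - 47316*1/35097 = 7*√367/321849 - 15772/11699 = -15772/11699 + 7*√367/321849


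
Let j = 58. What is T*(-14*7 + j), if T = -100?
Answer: 4000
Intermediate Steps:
T*(-14*7 + j) = -100*(-14*7 + 58) = -100*(-98 + 58) = -100*(-40) = 4000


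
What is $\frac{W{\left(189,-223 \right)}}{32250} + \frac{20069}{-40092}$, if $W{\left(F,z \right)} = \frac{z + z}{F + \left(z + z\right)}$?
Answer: $- \frac{35953093}{71831500} \approx -0.50052$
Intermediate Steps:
$W{\left(F,z \right)} = \frac{2 z}{F + 2 z}$
$\frac{W{\left(189,-223 \right)}}{32250} + \frac{20069}{-40092} = \frac{2 \left(-223\right) \frac{1}{189 + 2 \left(-223\right)}}{32250} + \frac{20069}{-40092} = 2 \left(-223\right) \frac{1}{189 - 446} \cdot \frac{1}{32250} + 20069 \left(- \frac{1}{40092}\right) = 2 \left(-223\right) \frac{1}{-257} \cdot \frac{1}{32250} - \frac{20069}{40092} = 2 \left(-223\right) \left(- \frac{1}{257}\right) \frac{1}{32250} - \frac{20069}{40092} = \frac{446}{257} \cdot \frac{1}{32250} - \frac{20069}{40092} = \frac{223}{4144125} - \frac{20069}{40092} = - \frac{35953093}{71831500}$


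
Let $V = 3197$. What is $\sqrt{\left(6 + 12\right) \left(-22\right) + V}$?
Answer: $\sqrt{2801} \approx 52.924$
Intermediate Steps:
$\sqrt{\left(6 + 12\right) \left(-22\right) + V} = \sqrt{\left(6 + 12\right) \left(-22\right) + 3197} = \sqrt{18 \left(-22\right) + 3197} = \sqrt{-396 + 3197} = \sqrt{2801}$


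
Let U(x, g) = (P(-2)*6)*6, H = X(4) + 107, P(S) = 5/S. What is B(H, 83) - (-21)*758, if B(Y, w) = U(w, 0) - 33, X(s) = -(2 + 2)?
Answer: 15795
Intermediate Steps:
X(s) = -4 (X(s) = -1*4 = -4)
H = 103 (H = -4 + 107 = 103)
U(x, g) = -90 (U(x, g) = ((5/(-2))*6)*6 = ((5*(-1/2))*6)*6 = -5/2*6*6 = -15*6 = -90)
B(Y, w) = -123 (B(Y, w) = -90 - 33 = -123)
B(H, 83) - (-21)*758 = -123 - (-21)*758 = -123 - 1*(-15918) = -123 + 15918 = 15795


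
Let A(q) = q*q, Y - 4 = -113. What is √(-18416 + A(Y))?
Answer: I*√6535 ≈ 80.839*I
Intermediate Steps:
Y = -109 (Y = 4 - 113 = -109)
A(q) = q²
√(-18416 + A(Y)) = √(-18416 + (-109)²) = √(-18416 + 11881) = √(-6535) = I*√6535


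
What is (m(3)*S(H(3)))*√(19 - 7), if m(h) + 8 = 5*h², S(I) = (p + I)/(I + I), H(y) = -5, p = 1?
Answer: 148*√3/5 ≈ 51.269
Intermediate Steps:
S(I) = (1 + I)/(2*I) (S(I) = (1 + I)/(I + I) = (1 + I)/((2*I)) = (1 + I)*(1/(2*I)) = (1 + I)/(2*I))
m(h) = -8 + 5*h²
(m(3)*S(H(3)))*√(19 - 7) = ((-8 + 5*3²)*((½)*(1 - 5)/(-5)))*√(19 - 7) = ((-8 + 5*9)*((½)*(-⅕)*(-4)))*√12 = ((-8 + 45)*(⅖))*(2*√3) = (37*(⅖))*(2*√3) = 74*(2*√3)/5 = 148*√3/5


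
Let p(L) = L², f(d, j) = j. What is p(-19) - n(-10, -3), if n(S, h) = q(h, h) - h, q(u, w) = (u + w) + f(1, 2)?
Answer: 362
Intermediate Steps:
q(u, w) = 2 + u + w (q(u, w) = (u + w) + 2 = 2 + u + w)
n(S, h) = 2 + h (n(S, h) = (2 + h + h) - h = (2 + 2*h) - h = 2 + h)
p(-19) - n(-10, -3) = (-19)² - (2 - 3) = 361 - 1*(-1) = 361 + 1 = 362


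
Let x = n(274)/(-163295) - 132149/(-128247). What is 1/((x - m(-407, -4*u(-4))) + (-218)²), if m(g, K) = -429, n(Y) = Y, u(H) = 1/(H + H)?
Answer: 20942093865/1004257771239622 ≈ 2.0853e-5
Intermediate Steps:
u(H) = 1/(2*H)
x = 21544131277/20942093865 (x = 274/(-163295) - 132149/(-128247) = 274*(-1/163295) - 132149*(-1/128247) = -274/163295 + 132149/128247 = 21544131277/20942093865 ≈ 1.0287)
1/((x - m(-407, -4*u(-4))) + (-218)²) = 1/((21544131277/20942093865 - 1*(-429)) + (-218)²) = 1/((21544131277/20942093865 + 429) + 47524) = 1/(9005702399362/20942093865 + 47524) = 1/(1004257771239622/20942093865) = 20942093865/1004257771239622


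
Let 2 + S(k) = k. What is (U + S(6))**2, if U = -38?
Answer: 1156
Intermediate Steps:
S(k) = -2 + k
(U + S(6))**2 = (-38 + (-2 + 6))**2 = (-38 + 4)**2 = (-34)**2 = 1156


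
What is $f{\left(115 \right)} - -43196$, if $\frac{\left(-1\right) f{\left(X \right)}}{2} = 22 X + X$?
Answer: $37906$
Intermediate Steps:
$f{\left(X \right)} = - 46 X$ ($f{\left(X \right)} = - 2 \left(22 X + X\right) = - 2 \cdot 23 X = - 46 X$)
$f{\left(115 \right)} - -43196 = \left(-46\right) 115 - -43196 = -5290 + 43196 = 37906$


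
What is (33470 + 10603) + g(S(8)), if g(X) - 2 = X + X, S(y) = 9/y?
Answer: 176309/4 ≈ 44077.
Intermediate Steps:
g(X) = 2 + 2*X (g(X) = 2 + (X + X) = 2 + 2*X)
(33470 + 10603) + g(S(8)) = (33470 + 10603) + (2 + 2*(9/8)) = 44073 + (2 + 2*(9*(1/8))) = 44073 + (2 + 2*(9/8)) = 44073 + (2 + 9/4) = 44073 + 17/4 = 176309/4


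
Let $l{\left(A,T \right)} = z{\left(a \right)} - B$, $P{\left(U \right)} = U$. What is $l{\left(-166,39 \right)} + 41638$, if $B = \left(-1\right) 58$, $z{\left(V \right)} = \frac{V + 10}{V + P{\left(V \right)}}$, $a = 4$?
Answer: $\frac{166791}{4} \approx 41698.0$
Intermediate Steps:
$z{\left(V \right)} = \frac{10 + V}{2 V}$ ($z{\left(V \right)} = \frac{V + 10}{V + V} = \frac{10 + V}{2 V}$)
$B = -58$
$l{\left(A,T \right)} = \frac{239}{4}$ ($l{\left(A,T \right)} = \frac{10 + 4}{2 \cdot 4} - -58 = \frac{1}{2} \cdot \frac{1}{4} \cdot 14 + 58 = \frac{7}{4} + 58 = \frac{239}{4}$)
$l{\left(-166,39 \right)} + 41638 = \frac{239}{4} + 41638 = \frac{166791}{4}$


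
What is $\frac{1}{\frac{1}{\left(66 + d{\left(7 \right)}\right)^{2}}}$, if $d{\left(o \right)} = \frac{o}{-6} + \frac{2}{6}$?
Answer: $\frac{152881}{36} \approx 4246.7$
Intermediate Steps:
$d{\left(o \right)} = \frac{1}{3} - \frac{o}{6}$ ($d{\left(o \right)} = o \left(- \frac{1}{6}\right) + 2 \cdot \frac{1}{6} = - \frac{o}{6} + \frac{1}{3} = \frac{1}{3} - \frac{o}{6}$)
$\frac{1}{\frac{1}{\left(66 + d{\left(7 \right)}\right)^{2}}} = \frac{1}{\frac{1}{\left(66 + \left(\frac{1}{3} - \frac{7}{6}\right)\right)^{2}}} = \frac{1}{\frac{1}{\left(66 - \frac{5}{6}\right)^{2}}} = \frac{1}{\frac{1}{\left(\frac{391}{6}\right)^{2}}} = \frac{1}{\frac{1}{\frac{152881}{36}}} = \frac{1}{\frac{36}{152881}} = \frac{152881}{36}$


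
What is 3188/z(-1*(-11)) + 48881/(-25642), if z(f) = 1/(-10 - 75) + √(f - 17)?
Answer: -9067509391/1111606342 - 23033300*I*√6/43351 ≈ -8.1571 - 1301.5*I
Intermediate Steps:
z(f) = -1/85 + √(-17 + f) (z(f) = 1/(-85) + √(-17 + f) = -1/85 + √(-17 + f))
3188/z(-1*(-11)) + 48881/(-25642) = 3188/(-1/85 + √(-17 - 1*(-11))) + 48881/(-25642) = 3188/(-1/85 + √(-17 + 11)) + 48881*(-1/25642) = 3188/(-1/85 + √(-6)) - 48881/25642 = 3188/(-1/85 + I*√6) - 48881/25642 = -48881/25642 + 3188/(-1/85 + I*√6)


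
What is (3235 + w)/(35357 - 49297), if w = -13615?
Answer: 519/697 ≈ 0.74462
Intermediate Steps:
(3235 + w)/(35357 - 49297) = (3235 - 13615)/(35357 - 49297) = -10380/(-13940) = -10380*(-1/13940) = 519/697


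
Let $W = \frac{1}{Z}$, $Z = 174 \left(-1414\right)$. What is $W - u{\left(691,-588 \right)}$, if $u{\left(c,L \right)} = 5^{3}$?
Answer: $- \frac{30754501}{246036} \approx -125.0$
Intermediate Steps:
$Z = -246036$
$u{\left(c,L \right)} = 125$
$W = - \frac{1}{246036}$ ($W = \frac{1}{-246036} = - \frac{1}{246036} \approx -4.0644 \cdot 10^{-6}$)
$W - u{\left(691,-588 \right)} = - \frac{1}{246036} - 125 = - \frac{30754501}{246036}$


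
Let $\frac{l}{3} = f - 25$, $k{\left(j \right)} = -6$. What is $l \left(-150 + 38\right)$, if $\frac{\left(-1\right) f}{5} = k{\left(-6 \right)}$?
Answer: $-1680$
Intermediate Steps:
$f = 30$ ($f = \left(-5\right) \left(-6\right) = 30$)
$l = 15$ ($l = 3 \left(30 - 25\right) = 3 \cdot 5 = 15$)
$l \left(-150 + 38\right) = 15 \left(-150 + 38\right) = 15 \left(-112\right) = -1680$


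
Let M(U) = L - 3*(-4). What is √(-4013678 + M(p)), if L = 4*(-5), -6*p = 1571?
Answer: I*√4013686 ≈ 2003.4*I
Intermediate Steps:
p = -1571/6 (p = -⅙*1571 = -1571/6 ≈ -261.83)
L = -20
M(U) = -8 (M(U) = -20 - 3*(-4) = -20 + 12 = -8)
√(-4013678 + M(p)) = √(-4013678 - 8) = √(-4013686) = I*√4013686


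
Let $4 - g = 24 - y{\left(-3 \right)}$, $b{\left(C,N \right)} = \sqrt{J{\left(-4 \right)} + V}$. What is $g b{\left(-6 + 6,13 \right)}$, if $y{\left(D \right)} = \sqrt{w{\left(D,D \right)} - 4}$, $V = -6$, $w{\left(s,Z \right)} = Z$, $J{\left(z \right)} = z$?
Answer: $i \sqrt{10} \left(-20 + i \sqrt{7}\right) \approx -8.3666 - 63.246 i$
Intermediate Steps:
$b{\left(C,N \right)} = i \sqrt{10}$ ($b{\left(C,N \right)} = \sqrt{-4 - 6} = \sqrt{-10} = i \sqrt{10}$)
$y{\left(D \right)} = \sqrt{-4 + D}$ ($y{\left(D \right)} = \sqrt{D - 4} = \sqrt{-4 + D}$)
$g = -20 + i \sqrt{7}$ ($g = 4 - \left(24 - \sqrt{-4 - 3}\right) = 4 - \left(24 - \sqrt{-7}\right) = 4 - \left(24 - i \sqrt{7}\right) = -20 + i \sqrt{7} \approx -20.0 + 2.6458 i$)
$g b{\left(-6 + 6,13 \right)} = \left(-20 + i \sqrt{7}\right) i \sqrt{10} = i \sqrt{10} \left(-20 + i \sqrt{7}\right)$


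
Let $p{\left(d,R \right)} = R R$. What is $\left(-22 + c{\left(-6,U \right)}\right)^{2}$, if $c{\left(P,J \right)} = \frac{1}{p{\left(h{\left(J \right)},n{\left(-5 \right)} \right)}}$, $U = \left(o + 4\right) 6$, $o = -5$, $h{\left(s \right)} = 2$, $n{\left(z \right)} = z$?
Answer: $\frac{301401}{625} \approx 482.24$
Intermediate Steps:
$U = -6$ ($U = \left(-5 + 4\right) 6 = \left(-1\right) 6 = -6$)
$p{\left(d,R \right)} = R^{2}$
$c{\left(P,J \right)} = \frac{1}{25}$ ($c{\left(P,J \right)} = \frac{1}{\left(-5\right)^{2}} = \frac{1}{25}$)
$\left(-22 + c{\left(-6,U \right)}\right)^{2} = \left(-22 + \frac{1}{25}\right)^{2} = \left(- \frac{549}{25}\right)^{2} = \frac{301401}{625}$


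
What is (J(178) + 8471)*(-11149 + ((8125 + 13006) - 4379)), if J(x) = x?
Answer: 48460347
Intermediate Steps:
(J(178) + 8471)*(-11149 + ((8125 + 13006) - 4379)) = (178 + 8471)*(-11149 + ((8125 + 13006) - 4379)) = 8649*(-11149 + (21131 - 4379)) = 8649*(-11149 + 16752) = 8649*5603 = 48460347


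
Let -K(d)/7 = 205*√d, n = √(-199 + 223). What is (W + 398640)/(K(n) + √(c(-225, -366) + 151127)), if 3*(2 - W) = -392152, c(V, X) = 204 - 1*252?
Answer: 1588078/(3*√151079 - 4305*2^(¾)*3^(¼)) ≈ -189.91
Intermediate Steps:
c(V, X) = -48 (c(V, X) = 204 - 252 = -48)
W = 392158/3 (W = 2 - ⅓*(-392152) = 2 + 392152/3 = 392158/3 ≈ 1.3072e+5)
n = 2*√6 (n = √24 = 2*√6 ≈ 4.8990)
K(d) = -1435*√d
(W + 398640)/(K(n) + √(c(-225, -366) + 151127)) = (392158/3 + 398640)/(-1435*2^(¾)*3^(¼) + √(-48 + 151127)) = 1588078/(3*(-1435*2^(¾)*3^(¼) + √151079)) = 1588078/(3*(√151079 - 1435*2^(¾)*3^(¼)))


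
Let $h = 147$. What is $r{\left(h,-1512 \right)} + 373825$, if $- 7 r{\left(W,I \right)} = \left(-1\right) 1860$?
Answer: $\frac{2618635}{7} \approx 3.7409 \cdot 10^{5}$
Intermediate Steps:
$r{\left(W,I \right)} = \frac{1860}{7}$ ($r{\left(W,I \right)} = - \frac{\left(-1\right) 1860}{7} = \left(- \frac{1}{7}\right) \left(-1860\right) = \frac{1860}{7}$)
$r{\left(h,-1512 \right)} + 373825 = \frac{1860}{7} + 373825 = \frac{2618635}{7}$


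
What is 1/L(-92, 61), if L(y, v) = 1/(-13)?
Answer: -13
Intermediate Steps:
L(y, v) = -1/13
1/L(-92, 61) = 1/(-1/13) = -13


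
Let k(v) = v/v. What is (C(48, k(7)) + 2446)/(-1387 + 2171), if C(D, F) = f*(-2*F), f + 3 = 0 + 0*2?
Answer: 613/196 ≈ 3.1276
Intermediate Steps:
k(v) = 1
f = -3 (f = -3 + (0 + 0*2) = -3 + (0 + 0) = -3 + 0 = -3)
C(D, F) = 6*F (C(D, F) = -(-6)*F = 6*F)
(C(48, k(7)) + 2446)/(-1387 + 2171) = (6*1 + 2446)/(-1387 + 2171) = (6 + 2446)/784 = 2452*(1/784) = 613/196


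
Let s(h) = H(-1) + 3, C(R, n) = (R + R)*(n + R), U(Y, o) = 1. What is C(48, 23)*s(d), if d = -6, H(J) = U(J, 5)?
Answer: 27264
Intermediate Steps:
H(J) = 1
C(R, n) = 2*R*(R + n) (C(R, n) = (2*R)*(R + n) = 2*R*(R + n))
s(h) = 4 (s(h) = 1 + 3 = 4)
C(48, 23)*s(d) = (2*48*(48 + 23))*4 = (2*48*71)*4 = 6816*4 = 27264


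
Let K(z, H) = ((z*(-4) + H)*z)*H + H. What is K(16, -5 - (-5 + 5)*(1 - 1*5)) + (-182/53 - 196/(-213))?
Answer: 62230457/11289 ≈ 5512.5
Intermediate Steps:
K(z, H) = H + H*z*(H - 4*z) (K(z, H) = ((-4*z + H)*z)*H + H = ((H - 4*z)*z)*H + H = (z*(H - 4*z))*H + H = H*z*(H - 4*z) + H = H + H*z*(H - 4*z))
K(16, -5 - (-5 + 5)*(1 - 1*5)) + (-182/53 - 196/(-213)) = (-5 - (-5 + 5)*(1 - 1*5))*(1 - 4*16**2 + (-5 - (-5 + 5)*(1 - 1*5))*16) + (-182/53 - 196/(-213)) = (-5 - 0*(1 - 5))*(1 - 4*256 + (-5 - 0*(1 - 5))*16) + (-182*1/53 - 196*(-1/213)) = (-5 - 0*(-4))*(1 - 1024 + (-5 - 0*(-4))*16) + (-182/53 + 196/213) = (-5 - 1*0)*(1 - 1024 + (-5 - 1*0)*16) - 28378/11289 = (-5 + 0)*(1 - 1024 + (-5 + 0)*16) - 28378/11289 = -5*(1 - 1024 - 5*16) - 28378/11289 = -5*(1 - 1024 - 80) - 28378/11289 = -5*(-1103) - 28378/11289 = 5515 - 28378/11289 = 62230457/11289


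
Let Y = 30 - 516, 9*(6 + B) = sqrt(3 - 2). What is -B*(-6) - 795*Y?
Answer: 1159004/3 ≈ 3.8633e+5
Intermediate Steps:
B = -53/9 (B = -6 + sqrt(3 - 2)/9 = -6 + sqrt(1)/9 = -6 + (1/9)*1 = -6 + 1/9 = -53/9 ≈ -5.8889)
Y = -486
-B*(-6) - 795*Y = -1*(-53/9)*(-6) - 795*(-486) = (53/9)*(-6) + 386370 = -106/3 + 386370 = 1159004/3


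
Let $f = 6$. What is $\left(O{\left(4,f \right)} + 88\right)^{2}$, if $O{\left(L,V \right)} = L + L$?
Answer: $9216$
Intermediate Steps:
$O{\left(L,V \right)} = 2 L$
$\left(O{\left(4,f \right)} + 88\right)^{2} = \left(2 \cdot 4 + 88\right)^{2} = \left(8 + 88\right)^{2} = 96^{2} = 9216$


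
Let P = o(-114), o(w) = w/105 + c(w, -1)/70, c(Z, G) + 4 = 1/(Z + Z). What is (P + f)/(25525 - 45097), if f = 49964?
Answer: -797407199/312369120 ≈ -2.5528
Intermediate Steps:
c(Z, G) = -4 + 1/(2*Z) (c(Z, G) = -4 + 1/(Z + Z) = -4 + 1/(2*Z))
o(w) = -2/35 + w/105 + 1/(140*w) (o(w) = w/105 + (-4 + 1/(2*w))/70 = w*(1/105) + (-4 + 1/(2*w))*(1/70) = w/105 + (-2/35 + 1/(140*w)) = -2/35 + w/105 + 1/(140*w))
P = -18241/15960 (P = -2/35 + (1/105)*(-114) + (1/140)/(-114) = -2/35 - 38/35 + (1/140)*(-1/114) = -2/35 - 38/35 - 1/15960 = -18241/15960 ≈ -1.1429)
(P + f)/(25525 - 45097) = (-18241/15960 + 49964)/(25525 - 45097) = (797407199/15960)/(-19572) = (797407199/15960)*(-1/19572) = -797407199/312369120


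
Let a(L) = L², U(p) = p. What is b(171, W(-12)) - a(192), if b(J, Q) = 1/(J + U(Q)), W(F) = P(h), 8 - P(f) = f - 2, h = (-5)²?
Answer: -5750783/156 ≈ -36864.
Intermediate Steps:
h = 25
P(f) = 10 - f (P(f) = 8 - (f - 2) = 8 - (-2 + f) = 8 + (2 - f) = 10 - f)
W(F) = -15 (W(F) = 10 - 1*25 = 10 - 25 = -15)
b(J, Q) = 1/(J + Q)
b(171, W(-12)) - a(192) = 1/(171 - 15) - 1*192² = 1/156 - 1*36864 = 1/156 - 36864 = -5750783/156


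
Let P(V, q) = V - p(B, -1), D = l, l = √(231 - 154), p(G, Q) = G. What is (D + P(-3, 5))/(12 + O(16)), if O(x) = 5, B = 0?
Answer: -3/17 + √77/17 ≈ 0.33970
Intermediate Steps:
l = √77 ≈ 8.7750
D = √77 ≈ 8.7750
P(V, q) = V (P(V, q) = V - 1*0 = V + 0 = V)
(D + P(-3, 5))/(12 + O(16)) = (√77 - 3)/(12 + 5) = (-3 + √77)/17 = (-3 + √77)*(1/17) = -3/17 + √77/17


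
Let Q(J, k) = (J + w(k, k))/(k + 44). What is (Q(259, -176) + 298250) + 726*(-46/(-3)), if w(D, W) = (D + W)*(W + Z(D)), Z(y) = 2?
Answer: 40776917/132 ≈ 3.0892e+5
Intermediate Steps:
w(D, W) = (2 + W)*(D + W) (w(D, W) = (D + W)*(W + 2) = (D + W)*(2 + W) = (2 + W)*(D + W))
Q(J, k) = (J + 2*k² + 4*k)/(44 + k) (Q(J, k) = (J + (k² + 2*k + 2*k + k*k))/(k + 44) = (J + (k² + 2*k + 2*k + k²))/(44 + k) = (J + (2*k² + 4*k))/(44 + k) = (J + 2*k² + 4*k)/(44 + k))
(Q(259, -176) + 298250) + 726*(-46/(-3)) = ((259 + 2*(-176)² + 4*(-176))/(44 - 176) + 298250) + 726*(-46/(-3)) = ((259 + 2*30976 - 704)/(-132) + 298250) + 726*(-46*(-⅓)) = (-(259 + 61952 - 704)/132 + 298250) + 726*(46/3) = (-1/132*61507 + 298250) + 11132 = (-61507/132 + 298250) + 11132 = 39307493/132 + 11132 = 40776917/132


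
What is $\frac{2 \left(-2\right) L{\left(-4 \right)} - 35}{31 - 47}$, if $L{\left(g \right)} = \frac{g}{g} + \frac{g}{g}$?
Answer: $\frac{43}{16} \approx 2.6875$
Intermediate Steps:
$L{\left(g \right)} = 2$ ($L{\left(g \right)} = 1 + 1 = 2$)
$\frac{2 \left(-2\right) L{\left(-4 \right)} - 35}{31 - 47} = \frac{2 \left(-2\right) 2 - 35}{31 - 47} = \frac{\left(-4\right) 2 - 35}{-16} = \left(-8 - 35\right) \left(- \frac{1}{16}\right) = \left(-43\right) \left(- \frac{1}{16}\right) = \frac{43}{16}$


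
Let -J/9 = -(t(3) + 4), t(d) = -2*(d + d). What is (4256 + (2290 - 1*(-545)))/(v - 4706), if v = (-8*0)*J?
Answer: -7091/4706 ≈ -1.5068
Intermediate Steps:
t(d) = -4*d
J = -72 (J = -(-9)*(-4*3 + 4) = -(-9)*(-12 + 4) = -(-9)*(-8) = -9*8 = -72)
v = 0 (v = -8*0*(-72) = 0*(-72) = 0)
(4256 + (2290 - 1*(-545)))/(v - 4706) = (4256 + (2290 - 1*(-545)))/(0 - 4706) = (4256 + (2290 + 545))/(-4706) = (4256 + 2835)*(-1/4706) = 7091*(-1/4706) = -7091/4706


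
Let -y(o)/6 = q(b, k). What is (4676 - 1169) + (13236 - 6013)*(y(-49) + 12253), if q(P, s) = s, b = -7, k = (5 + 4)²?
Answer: 84996548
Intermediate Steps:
k = 81 (k = 9² = 81)
y(o) = -486 (y(o) = -6*81 = -486)
(4676 - 1169) + (13236 - 6013)*(y(-49) + 12253) = (4676 - 1169) + (13236 - 6013)*(-486 + 12253) = 3507 + 7223*11767 = 3507 + 84993041 = 84996548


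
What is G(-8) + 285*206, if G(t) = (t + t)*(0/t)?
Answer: 58710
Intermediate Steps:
G(t) = 0 (G(t) = (2*t)*0 = 0)
G(-8) + 285*206 = 0 + 285*206 = 0 + 58710 = 58710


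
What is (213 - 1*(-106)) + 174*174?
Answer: 30595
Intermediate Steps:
(213 - 1*(-106)) + 174*174 = (213 + 106) + 30276 = 319 + 30276 = 30595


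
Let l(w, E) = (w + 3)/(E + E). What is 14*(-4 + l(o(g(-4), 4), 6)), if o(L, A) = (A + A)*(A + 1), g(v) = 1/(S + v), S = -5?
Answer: -35/6 ≈ -5.8333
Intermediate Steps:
g(v) = 1/(-5 + v)
o(L, A) = 2*A*(1 + A) (o(L, A) = (2*A)*(1 + A) = 2*A*(1 + A))
l(w, E) = (3 + w)/(2*E) (l(w, E) = (3 + w)/((2*E)) = (3 + w)*(1/(2*E)) = (3 + w)/(2*E))
14*(-4 + l(o(g(-4), 4), 6)) = 14*(-4 + (½)*(3 + 2*4*(1 + 4))/6) = 14*(-4 + (½)*(⅙)*(3 + 2*4*5)) = 14*(-4 + (½)*(⅙)*(3 + 40)) = 14*(-4 + (½)*(⅙)*43) = 14*(-4 + 43/12) = 14*(-5/12) = -35/6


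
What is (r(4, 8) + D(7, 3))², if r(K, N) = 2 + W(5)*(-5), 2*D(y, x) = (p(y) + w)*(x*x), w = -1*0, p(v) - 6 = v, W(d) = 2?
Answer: 10201/4 ≈ 2550.3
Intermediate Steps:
p(v) = 6 + v
w = 0
D(y, x) = x²*(6 + y)/2 (D(y, x) = (((6 + y) + 0)*(x*x))/2 = ((6 + y)*x²)/2 = (x²*(6 + y))/2 = x²*(6 + y)/2)
r(K, N) = -8 (r(K, N) = 2 + 2*(-5) = 2 - 10 = -8)
(r(4, 8) + D(7, 3))² = (-8 + (½)*3²*(6 + 7))² = (-8 + (½)*9*13)² = (-8 + 117/2)² = (101/2)² = 10201/4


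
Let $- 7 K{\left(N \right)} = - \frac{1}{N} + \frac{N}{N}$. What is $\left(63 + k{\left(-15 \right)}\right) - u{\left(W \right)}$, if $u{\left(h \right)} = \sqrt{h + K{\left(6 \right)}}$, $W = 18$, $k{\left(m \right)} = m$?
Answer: $48 - \frac{\sqrt{31542}}{42} \approx 43.771$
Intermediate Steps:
$K{\left(N \right)} = - \frac{1}{7} + \frac{1}{7 N}$ ($K{\left(N \right)} = - \frac{- \frac{1}{N} + \frac{N}{N}}{7} = - \frac{- \frac{1}{N} + 1}{7} = - \frac{1 - \frac{1}{N}}{7} = - \frac{1}{7} + \frac{1}{7 N}$)
$u{\left(h \right)} = \sqrt{- \frac{5}{42} + h}$ ($u{\left(h \right)} = \sqrt{h + \frac{1 - 6}{7 \cdot 6}} = \sqrt{h + \frac{1}{7} \cdot \frac{1}{6} \left(1 - 6\right)} = \sqrt{h + \frac{1}{7} \cdot \frac{1}{6} \left(-5\right)} = \sqrt{h - \frac{5}{42}} = \sqrt{- \frac{5}{42} + h}$)
$\left(63 + k{\left(-15 \right)}\right) - u{\left(W \right)} = \left(63 - 15\right) - \frac{\sqrt{-210 + 1764 \cdot 18}}{42} = 48 - \frac{\sqrt{-210 + 31752}}{42} = 48 - \frac{\sqrt{31542}}{42}$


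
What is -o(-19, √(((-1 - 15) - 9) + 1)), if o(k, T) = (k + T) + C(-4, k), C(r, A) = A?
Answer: 38 - 2*I*√6 ≈ 38.0 - 4.899*I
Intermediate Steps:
o(k, T) = T + 2*k (o(k, T) = (k + T) + k = (T + k) + k = T + 2*k)
-o(-19, √(((-1 - 15) - 9) + 1)) = -(√(((-1 - 15) - 9) + 1) + 2*(-19)) = -(√((-16 - 9) + 1) - 38) = -(√(-25 + 1) - 38) = -(√(-24) - 38) = -(2*I*√6 - 38) = -(-38 + 2*I*√6) = 38 - 2*I*√6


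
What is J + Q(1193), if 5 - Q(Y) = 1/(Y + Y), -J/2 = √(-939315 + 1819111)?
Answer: 11929/2386 - 4*√219949 ≈ -1870.9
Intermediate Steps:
J = -4*√219949 (J = -2*√(-939315 + 1819111) = -4*√219949 ≈ -1875.9)
Q(Y) = 5 - 1/(2*Y) (Q(Y) = 5 - 1/(Y + Y) = 5 - 1/(2*Y))
J + Q(1193) = -4*√219949 + (5 - ½/1193) = -4*√219949 + (5 - ½*1/1193) = -4*√219949 + (5 - 1/2386) = -4*√219949 + 11929/2386 = 11929/2386 - 4*√219949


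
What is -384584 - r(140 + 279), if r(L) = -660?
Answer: -383924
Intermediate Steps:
-384584 - r(140 + 279) = -384584 - 1*(-660) = -384584 + 660 = -383924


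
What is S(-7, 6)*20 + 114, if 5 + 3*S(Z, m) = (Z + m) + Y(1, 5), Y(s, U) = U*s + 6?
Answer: 442/3 ≈ 147.33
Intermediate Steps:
Y(s, U) = 6 + U*s
S(Z, m) = 2 + Z/3 + m/3 (S(Z, m) = -5/3 + ((Z + m) + (6 + 5*1))/3 = -5/3 + ((Z + m) + (6 + 5))/3 = -5/3 + ((Z + m) + 11)/3 = -5/3 + (11 + Z + m)/3 = -5/3 + (11/3 + Z/3 + m/3) = 2 + Z/3 + m/3)
S(-7, 6)*20 + 114 = (2 + (⅓)*(-7) + (⅓)*6)*20 + 114 = (2 - 7/3 + 2)*20 + 114 = (5/3)*20 + 114 = 100/3 + 114 = 442/3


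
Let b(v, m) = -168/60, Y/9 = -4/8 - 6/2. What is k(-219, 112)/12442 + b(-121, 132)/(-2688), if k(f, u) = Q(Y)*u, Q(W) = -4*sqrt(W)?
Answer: 1/960 - 336*I*sqrt(14)/6221 ≈ 0.0010417 - 0.20209*I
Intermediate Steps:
Y = -63/2 (Y = 9*(-4/8 - 6/2) = 9*(-4*1/8 - 6*1/2) = 9*(-1/2 - 3) = 9*(-7/2) = -63/2 ≈ -31.500)
b(v, m) = -14/5 (b(v, m) = -168*1/60 = -14/5)
k(f, u) = -6*I*u*sqrt(14) (k(f, u) = (-6*I*sqrt(14))*u = -6*I*u*sqrt(14))
k(-219, 112)/12442 + b(-121, 132)/(-2688) = -6*I*112*sqrt(14)/12442 - 14/5/(-2688) = -672*I*sqrt(14)*(1/12442) - 14/5*(-1/2688) = -336*I*sqrt(14)/6221 + 1/960 = 1/960 - 336*I*sqrt(14)/6221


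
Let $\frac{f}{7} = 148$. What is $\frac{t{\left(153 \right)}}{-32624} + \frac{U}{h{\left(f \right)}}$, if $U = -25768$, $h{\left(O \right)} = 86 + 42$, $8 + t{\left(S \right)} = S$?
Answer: $- \frac{1641941}{8156} \approx -201.32$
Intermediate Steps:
$f = 1036$ ($f = 7 \cdot 148 = 1036$)
$t{\left(S \right)} = -8 + S$
$h{\left(O \right)} = 128$
$\frac{t{\left(153 \right)}}{-32624} + \frac{U}{h{\left(f \right)}} = \frac{-8 + 153}{-32624} - \frac{25768}{128} = 145 \left(- \frac{1}{32624}\right) - \frac{3221}{16} = - \frac{145}{32624} - \frac{3221}{16} = - \frac{1641941}{8156}$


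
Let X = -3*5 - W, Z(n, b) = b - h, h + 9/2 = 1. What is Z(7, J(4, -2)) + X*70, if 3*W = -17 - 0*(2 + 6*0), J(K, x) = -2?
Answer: -3911/6 ≈ -651.83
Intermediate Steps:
h = -7/2 (h = -9/2 + 1 = -7/2 ≈ -3.5000)
W = -17/3 (W = (-17 - 0*(2 + 6*0))/3 = (-17 - 0*(2 + 0))/3 = (-17 - 0*2)/3 = (-17 - 1*0)/3 = (-17 + 0)/3 = (⅓)*(-17) = -17/3 ≈ -5.6667)
Z(n, b) = 7/2 + b (Z(n, b) = b - 1*(-7/2) = b + 7/2 = 7/2 + b)
X = -28/3 (X = -3*5 - 1*(-17/3) = -15 + 17/3 = -28/3 ≈ -9.3333)
Z(7, J(4, -2)) + X*70 = (7/2 - 2) - 28/3*70 = 3/2 - 1960/3 = -3911/6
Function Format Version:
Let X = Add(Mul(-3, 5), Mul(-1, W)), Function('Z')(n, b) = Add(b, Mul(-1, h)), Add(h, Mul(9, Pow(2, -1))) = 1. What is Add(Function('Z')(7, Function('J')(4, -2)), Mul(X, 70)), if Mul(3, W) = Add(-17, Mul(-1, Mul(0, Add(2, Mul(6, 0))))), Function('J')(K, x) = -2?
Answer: Rational(-3911, 6) ≈ -651.83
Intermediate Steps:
h = Rational(-7, 2) (h = Add(Rational(-9, 2), 1) = Rational(-7, 2) ≈ -3.5000)
W = Rational(-17, 3) (W = Mul(Rational(1, 3), Add(-17, Mul(-1, Mul(0, Add(2, Mul(6, 0)))))) = Mul(Rational(1, 3), Add(-17, Mul(-1, Mul(0, Add(2, 0))))) = Mul(Rational(1, 3), Add(-17, Mul(-1, Mul(0, 2)))) = Mul(Rational(1, 3), Add(-17, Mul(-1, 0))) = Mul(Rational(1, 3), Add(-17, 0)) = Mul(Rational(1, 3), -17) = Rational(-17, 3) ≈ -5.6667)
Function('Z')(n, b) = Add(Rational(7, 2), b) (Function('Z')(n, b) = Add(b, Mul(-1, Rational(-7, 2))) = Add(b, Rational(7, 2)) = Add(Rational(7, 2), b))
X = Rational(-28, 3) (X = Add(Mul(-3, 5), Mul(-1, Rational(-17, 3))) = Add(-15, Rational(17, 3)) = Rational(-28, 3) ≈ -9.3333)
Add(Function('Z')(7, Function('J')(4, -2)), Mul(X, 70)) = Add(Add(Rational(7, 2), -2), Mul(Rational(-28, 3), 70)) = Add(Rational(3, 2), Rational(-1960, 3)) = Rational(-3911, 6)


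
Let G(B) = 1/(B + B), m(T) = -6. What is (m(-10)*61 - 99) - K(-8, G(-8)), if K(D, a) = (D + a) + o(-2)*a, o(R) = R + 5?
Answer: -1827/4 ≈ -456.75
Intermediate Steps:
o(R) = 5 + R
G(B) = 1/(2*B)
K(D, a) = D + 4*a (K(D, a) = (D + a) + (5 - 2)*a = (D + a) + 3*a = D + 4*a)
(m(-10)*61 - 99) - K(-8, G(-8)) = (-6*61 - 99) - (-8 + 4*((1/2)/(-8))) = (-366 - 99) - (-8 + 4*((1/2)*(-1/8))) = -465 - (-8 + 4*(-1/16)) = -465 - (-8 - 1/4) = -465 - 1*(-33/4) = -465 + 33/4 = -1827/4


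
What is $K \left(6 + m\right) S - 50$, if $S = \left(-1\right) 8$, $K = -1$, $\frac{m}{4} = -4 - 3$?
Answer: $-226$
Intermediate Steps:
$m = -28$ ($m = 4 \left(-4 - 3\right) = 4 \left(-7\right) = -28$)
$S = -8$
$K \left(6 + m\right) S - 50 = - (6 - 28) \left(-8\right) - 50 = \left(-1\right) \left(-22\right) \left(-8\right) - 50 = 22 \left(-8\right) - 50 = -176 - 50 = -226$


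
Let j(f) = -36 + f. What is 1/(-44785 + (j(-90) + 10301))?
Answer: -1/34610 ≈ -2.8893e-5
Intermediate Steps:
1/(-44785 + (j(-90) + 10301)) = 1/(-44785 + ((-36 - 90) + 10301)) = 1/(-44785 + (-126 + 10301)) = 1/(-44785 + 10175) = 1/(-34610) = -1/34610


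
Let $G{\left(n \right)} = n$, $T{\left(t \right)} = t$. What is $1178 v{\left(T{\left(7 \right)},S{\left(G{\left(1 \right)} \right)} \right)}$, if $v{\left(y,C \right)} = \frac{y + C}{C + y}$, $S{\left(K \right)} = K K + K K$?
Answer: $1178$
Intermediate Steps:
$S{\left(K \right)} = 2 K^{2}$ ($S{\left(K \right)} = K^{2} + K^{2} = 2 K^{2}$)
$v{\left(y,C \right)} = 1$ ($v{\left(y,C \right)} = \frac{C + y}{C + y} = 1$)
$1178 v{\left(T{\left(7 \right)},S{\left(G{\left(1 \right)} \right)} \right)} = 1178 \cdot 1 = 1178$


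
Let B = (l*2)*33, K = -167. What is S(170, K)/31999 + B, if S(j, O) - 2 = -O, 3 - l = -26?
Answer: 61246255/31999 ≈ 1914.0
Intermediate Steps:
l = 29 (l = 3 - 1*(-26) = 3 + 26 = 29)
S(j, O) = 2 - O
B = 1914 (B = (29*2)*33 = 58*33 = 1914)
S(170, K)/31999 + B = (2 - 1*(-167))/31999 + 1914 = (2 + 167)*(1/31999) + 1914 = 169*(1/31999) + 1914 = 169/31999 + 1914 = 61246255/31999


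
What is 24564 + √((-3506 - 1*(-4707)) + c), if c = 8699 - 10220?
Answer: 24564 + 8*I*√5 ≈ 24564.0 + 17.889*I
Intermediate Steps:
c = -1521
24564 + √((-3506 - 1*(-4707)) + c) = 24564 + √((-3506 - 1*(-4707)) - 1521) = 24564 + √((-3506 + 4707) - 1521) = 24564 + √(1201 - 1521) = 24564 + √(-320) = 24564 + 8*I*√5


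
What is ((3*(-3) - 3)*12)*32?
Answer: -4608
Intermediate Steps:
((3*(-3) - 3)*12)*32 = ((-9 - 3)*12)*32 = -12*12*32 = -144*32 = -4608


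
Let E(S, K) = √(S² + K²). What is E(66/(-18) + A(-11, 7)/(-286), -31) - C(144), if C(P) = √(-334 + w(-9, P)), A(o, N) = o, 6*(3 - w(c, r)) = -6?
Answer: √5926813/78 - I*√330 ≈ 31.212 - 18.166*I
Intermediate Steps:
w(c, r) = 4 (w(c, r) = 3 - ⅙*(-6) = 3 + 1 = 4)
C(P) = I*√330 (C(P) = √(-334 + 4) = √(-330) = I*√330)
E(S, K) = √(K² + S²)
E(66/(-18) + A(-11, 7)/(-286), -31) - C(144) = √((-31)² + (66/(-18) - 11/(-286))²) - I*√330 = √(961 + (66*(-1/18) - 11*(-1/286))²) - I*√330 = √(961 + (-11/3 + 1/26)²) - I*√330 = √(961 + (-283/78)²) - I*√330 = √(961 + 80089/6084) - I*√330 = √(5926813/6084) - I*√330 = √5926813/78 - I*√330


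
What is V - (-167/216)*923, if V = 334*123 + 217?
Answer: 9074725/216 ≈ 42013.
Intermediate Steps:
V = 41299 (V = 41082 + 217 = 41299)
V - (-167/216)*923 = 41299 - (-167/216)*923 = 41299 - (-167*1/216)*923 = 41299 - (-167)*923/216 = 41299 - 1*(-154141/216) = 41299 + 154141/216 = 9074725/216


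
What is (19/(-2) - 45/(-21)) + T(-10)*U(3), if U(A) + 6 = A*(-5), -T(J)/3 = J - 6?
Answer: -14215/14 ≈ -1015.4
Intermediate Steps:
T(J) = 18 - 3*J (T(J) = -3*(J - 6) = -3*(-6 + J) = 18 - 3*J)
U(A) = -6 - 5*A (U(A) = -6 + A*(-5) = -6 - 5*A)
(19/(-2) - 45/(-21)) + T(-10)*U(3) = (19/(-2) - 45/(-21)) + (18 - 3*(-10))*(-6 - 5*3) = (19*(-½) - 45*(-1/21)) + (18 + 30)*(-6 - 15) = (-19/2 + 15/7) + 48*(-21) = -103/14 - 1008 = -14215/14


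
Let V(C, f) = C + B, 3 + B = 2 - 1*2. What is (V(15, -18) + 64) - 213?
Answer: -137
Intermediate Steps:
B = -3 (B = -3 + (2 - 1*2) = -3 + (2 - 2) = -3 + 0 = -3)
V(C, f) = -3 + C (V(C, f) = C - 3 = -3 + C)
(V(15, -18) + 64) - 213 = ((-3 + 15) + 64) - 213 = (12 + 64) - 213 = 76 - 213 = -137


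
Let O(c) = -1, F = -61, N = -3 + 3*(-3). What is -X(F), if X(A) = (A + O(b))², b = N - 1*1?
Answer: -3844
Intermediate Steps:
N = -12 (N = -3 - 9 = -12)
b = -13 (b = -12 - 1*1 = -12 - 1 = -13)
X(A) = (-1 + A)² (X(A) = (A - 1)² = (-1 + A)²)
-X(F) = -(-1 - 61)² = -1*(-62)² = -1*3844 = -3844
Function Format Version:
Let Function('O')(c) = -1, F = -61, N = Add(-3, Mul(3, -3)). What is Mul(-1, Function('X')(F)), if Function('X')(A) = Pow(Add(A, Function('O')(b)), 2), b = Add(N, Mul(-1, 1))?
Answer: -3844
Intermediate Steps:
N = -12 (N = Add(-3, -9) = -12)
b = -13 (b = Add(-12, Mul(-1, 1)) = Add(-12, -1) = -13)
Function('X')(A) = Pow(Add(-1, A), 2) (Function('X')(A) = Pow(Add(A, -1), 2) = Pow(Add(-1, A), 2))
Mul(-1, Function('X')(F)) = Mul(-1, Pow(Add(-1, -61), 2)) = Mul(-1, Pow(-62, 2)) = Mul(-1, 3844) = -3844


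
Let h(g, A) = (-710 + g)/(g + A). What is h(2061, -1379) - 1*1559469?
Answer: -1063556507/682 ≈ -1.5595e+6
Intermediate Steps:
h(g, A) = (-710 + g)/(A + g)
h(2061, -1379) - 1*1559469 = (-710 + 2061)/(-1379 + 2061) - 1*1559469 = 1351/682 - 1559469 = -1063556507/682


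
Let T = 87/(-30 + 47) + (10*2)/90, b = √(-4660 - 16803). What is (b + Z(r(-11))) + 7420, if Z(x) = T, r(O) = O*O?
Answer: 1136077/153 + 13*I*√127 ≈ 7425.3 + 146.5*I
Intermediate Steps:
b = 13*I*√127 (b = √(-21463) = 13*I*√127 ≈ 146.5*I)
r(O) = O²
T = 817/153 (T = 87/17 + 20*(1/90) = 87*(1/17) + 2/9 = 87/17 + 2/9 = 817/153 ≈ 5.3399)
Z(x) = 817/153
(b + Z(r(-11))) + 7420 = (13*I*√127 + 817/153) + 7420 = (817/153 + 13*I*√127) + 7420 = 1136077/153 + 13*I*√127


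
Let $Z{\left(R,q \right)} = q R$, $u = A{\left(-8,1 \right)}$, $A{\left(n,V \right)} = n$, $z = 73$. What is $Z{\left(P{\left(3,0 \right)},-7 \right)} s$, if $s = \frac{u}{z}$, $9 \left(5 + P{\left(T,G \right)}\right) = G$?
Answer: $- \frac{280}{73} \approx -3.8356$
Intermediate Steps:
$P{\left(T,G \right)} = -5 + \frac{G}{9}$
$u = -8$
$Z{\left(R,q \right)} = R q$
$s = - \frac{8}{73} \approx -0.10959$
$Z{\left(P{\left(3,0 \right)},-7 \right)} s = \left(-5 + \frac{1}{9} \cdot 0\right) \left(-7\right) \left(- \frac{8}{73}\right) = \left(-5 + 0\right) \left(-7\right) \left(- \frac{8}{73}\right) = \left(-5\right) \left(-7\right) \left(- \frac{8}{73}\right) = 35 \left(- \frac{8}{73}\right) = - \frac{280}{73}$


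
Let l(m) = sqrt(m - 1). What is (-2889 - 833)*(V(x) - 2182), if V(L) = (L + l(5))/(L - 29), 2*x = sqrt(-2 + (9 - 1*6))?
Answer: 462938638/57 ≈ 8.1217e+6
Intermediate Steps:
l(m) = sqrt(-1 + m)
x = 1/2 (x = sqrt(-2 + (9 - 1*6))/2 = sqrt(-2 + (9 - 6))/2 = sqrt(-2 + 3)/2 = sqrt(1)/2 = (1/2)*1 = 1/2 ≈ 0.50000)
V(L) = (2 + L)/(-29 + L) (V(L) = (L + sqrt(-1 + 5))/(L - 29) = (L + sqrt(4))/(-29 + L) = (L + 2)/(-29 + L) = (2 + L)/(-29 + L))
(-2889 - 833)*(V(x) - 2182) = (-2889 - 833)*((2 + 1/2)/(-29 + 1/2) - 2182) = -3722*((5/2)/(-57/2) - 2182) = -3722*(-2/57*5/2 - 2182) = -3722*(-5/57 - 2182) = -3722*(-124379/57) = 462938638/57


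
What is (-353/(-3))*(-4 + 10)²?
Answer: 4236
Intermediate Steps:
(-353/(-3))*(-4 + 10)² = -353*(-⅓)*6² = (353/3)*36 = 4236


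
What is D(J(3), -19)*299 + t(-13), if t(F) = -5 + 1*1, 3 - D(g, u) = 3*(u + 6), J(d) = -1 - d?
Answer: 12554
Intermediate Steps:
D(g, u) = -15 - 3*u (D(g, u) = 3 - 3*(u + 6) = 3 - 3*(6 + u) = 3 - (18 + 3*u) = 3 + (-18 - 3*u) = -15 - 3*u)
t(F) = -4 (t(F) = -5 + 1 = -4)
D(J(3), -19)*299 + t(-13) = (-15 - 3*(-19))*299 - 4 = (-15 + 57)*299 - 4 = 42*299 - 4 = 12558 - 4 = 12554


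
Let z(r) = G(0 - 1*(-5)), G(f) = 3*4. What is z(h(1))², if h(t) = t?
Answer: 144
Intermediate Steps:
G(f) = 12
z(r) = 12
z(h(1))² = 12² = 144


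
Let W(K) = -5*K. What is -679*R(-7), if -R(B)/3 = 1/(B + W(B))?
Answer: 291/4 ≈ 72.750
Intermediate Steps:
R(B) = 3/(4*B) (R(B) = -3/(B - 5*B) = -3*(-1/(4*B)) = -(-3)/(4*B) = 3/(4*B))
-679*R(-7) = -2037/(4*(-7)) = -2037*(-1)/(4*7) = -679*(-3/28) = 291/4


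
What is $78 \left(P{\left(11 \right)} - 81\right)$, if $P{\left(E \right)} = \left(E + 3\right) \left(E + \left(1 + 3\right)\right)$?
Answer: $10062$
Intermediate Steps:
$P{\left(E \right)} = \left(3 + E\right) \left(4 + E\right)$ ($P{\left(E \right)} = \left(3 + E\right) \left(E + 4\right) = \left(3 + E\right) \left(4 + E\right)$)
$78 \left(P{\left(11 \right)} - 81\right) = 78 \left(\left(12 + 11^{2} + 7 \cdot 11\right) - 81\right) = 78 \left(\left(12 + 121 + 77\right) - 81\right) = 78 \left(210 - 81\right) = 78 \cdot 129 = 10062$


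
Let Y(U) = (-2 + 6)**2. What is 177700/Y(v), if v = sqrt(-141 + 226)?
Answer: 44425/4 ≈ 11106.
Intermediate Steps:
v = sqrt(85) ≈ 9.2195
Y(U) = 16 (Y(U) = 4**2 = 16)
177700/Y(v) = 177700/16 = 177700*(1/16) = 44425/4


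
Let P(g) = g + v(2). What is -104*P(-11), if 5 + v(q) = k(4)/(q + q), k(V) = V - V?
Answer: 1664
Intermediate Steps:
k(V) = 0
v(q) = -5 (v(q) = -5 + 0/(q + q) = -5 + 0/(2*q) = -5 + (1/(2*q))*0 = -5 + 0 = -5)
P(g) = -5 + g (P(g) = g - 5 = -5 + g)
-104*P(-11) = -104*(-5 - 11) = -104*(-16) = 1664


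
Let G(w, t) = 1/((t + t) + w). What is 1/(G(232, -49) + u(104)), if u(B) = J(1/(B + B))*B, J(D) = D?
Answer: 67/34 ≈ 1.9706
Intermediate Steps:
G(w, t) = 1/(w + 2*t) (G(w, t) = 1/(2*t + w) = 1/(w + 2*t))
u(B) = ½ (u(B) = B/(B + B) = B/((2*B)) = (1/(2*B))*B = ½)
1/(G(232, -49) + u(104)) = 1/(1/(232 + 2*(-49)) + ½) = 1/(1/(232 - 98) + ½) = 1/(1/134 + ½) = 1/(34/67) = 67/34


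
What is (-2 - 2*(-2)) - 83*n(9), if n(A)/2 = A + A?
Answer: -2986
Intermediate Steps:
n(A) = 4*A (n(A) = 2*(A + A) = 2*(2*A) = 4*A)
(-2 - 2*(-2)) - 83*n(9) = (-2 - 2*(-2)) - 332*9 = (-2 + 4) - 83*36 = 2 - 2988 = -2986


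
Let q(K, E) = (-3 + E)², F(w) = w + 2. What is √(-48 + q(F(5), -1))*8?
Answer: 32*I*√2 ≈ 45.255*I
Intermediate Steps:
F(w) = 2 + w
√(-48 + q(F(5), -1))*8 = √(-48 + (-3 - 1)²)*8 = √(-48 + (-4)²)*8 = √(-48 + 16)*8 = √(-32)*8 = (4*I*√2)*8 = 32*I*√2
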